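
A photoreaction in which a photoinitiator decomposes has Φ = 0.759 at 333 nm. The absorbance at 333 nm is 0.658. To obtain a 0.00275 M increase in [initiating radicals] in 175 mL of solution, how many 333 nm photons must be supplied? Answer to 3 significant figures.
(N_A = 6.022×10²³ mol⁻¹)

Product: (0.00275 M)(0.175 L) = 4.812×10⁻⁴ mol.
Photons that must be absorbed: 4.812×10⁻⁴ / 0.759 = 6.340×10⁻⁴ mol.
Fraction absorbed: 1 − 10^(−0.658) = 0.7802.
Incident photons needed: 6.340×10⁻⁴ / 0.7802 = 8.126×10⁻⁴ mol.
Photon count: 8.126×10⁻⁴ × 6.022×10²³ = 4.89×10²⁰.

4.89×10²⁰ photons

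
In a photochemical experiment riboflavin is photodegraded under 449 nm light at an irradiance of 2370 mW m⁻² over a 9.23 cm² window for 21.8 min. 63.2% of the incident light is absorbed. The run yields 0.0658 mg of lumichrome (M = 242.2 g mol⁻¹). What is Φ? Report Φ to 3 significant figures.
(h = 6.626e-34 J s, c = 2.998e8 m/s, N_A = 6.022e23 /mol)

Φ = 0.0400

Product: 0.0658 mg / 242.2 g mol⁻¹ = 2.717e-7 mol.
Photon energy at 449 nm: hc/λ = (6.626e-34)(2.998e8)/(449e-9) = 4.424e-19 J.
Energy delivered: (2370 mW m⁻²)(9.23e-4 m²)(1308 s) = 2.861 J.
Photons incident: 2.861 / 4.424e-19 = 6.467e18, i.e. 6.467e18/6.022e23 = 1.074e-5 mol.
Photons absorbed: 0.632 × 1.074e-5 = 6.788e-6 mol.
Φ = 2.717e-7 mol / 6.788e-6 mol photons = 0.0400.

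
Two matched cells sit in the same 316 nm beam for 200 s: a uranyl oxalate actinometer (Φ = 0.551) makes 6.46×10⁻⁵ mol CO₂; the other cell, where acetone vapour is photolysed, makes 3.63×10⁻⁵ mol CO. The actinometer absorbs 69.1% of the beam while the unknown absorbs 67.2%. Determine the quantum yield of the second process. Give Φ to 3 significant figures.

Φ = 0.318

Photons absorbed by the actinometer: 6.46×10⁻⁵ / 0.551 = 1.172×10⁻⁴ mol.
Incident flux: 1.172×10⁻⁴ / 0.691 = 1.696×10⁻⁴ einstein.
Absorbed by unknown: 0.672 × 1.696×10⁻⁴ = 1.140×10⁻⁴ mol.
Φ(unknown) = 3.63×10⁻⁵ / 1.140×10⁻⁴ = 0.318.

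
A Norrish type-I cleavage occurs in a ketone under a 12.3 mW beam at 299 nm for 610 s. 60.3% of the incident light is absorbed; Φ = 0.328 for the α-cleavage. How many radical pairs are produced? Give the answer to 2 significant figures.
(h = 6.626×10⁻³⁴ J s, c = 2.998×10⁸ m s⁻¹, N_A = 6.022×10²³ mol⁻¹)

Photon energy at 299 nm: hc/λ = (6.626×10⁻³⁴)(2.998×10⁸)/(299×10⁻⁹) = 6.644×10⁻¹⁹ J.
Energy delivered: (12.3 mW)(610 s) = 7.503 J.
Photons incident: 7.503 / 6.644×10⁻¹⁹ = 1.129×10¹⁹, i.e. 1.129×10¹⁹/6.022×10²³ = 1.875×10⁻⁵ mol.
Photons absorbed: 0.603 × 1.875×10⁻⁵ = 1.131×10⁻⁵ mol.
Product: Φ × n_abs = 0.328 × 1.131×10⁻⁵ = 3.710×10⁻⁶ mol.
As a count: 3.710×10⁻⁶ × 6.022×10²³ = 2.2×10¹⁸.

2.2×10¹⁸ radical pairs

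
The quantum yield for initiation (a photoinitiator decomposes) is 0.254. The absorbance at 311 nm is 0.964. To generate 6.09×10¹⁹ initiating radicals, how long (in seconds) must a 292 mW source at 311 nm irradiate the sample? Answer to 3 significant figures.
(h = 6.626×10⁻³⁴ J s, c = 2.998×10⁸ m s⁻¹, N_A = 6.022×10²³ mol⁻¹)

Product: 6.09×10¹⁹ / 6.022×10²³ = 1.011×10⁻⁴ mol.
Photons that must be absorbed: 1.011×10⁻⁴ / 0.254 = 3.980×10⁻⁴ mol.
Fraction absorbed: 1 − 10^(−0.964) = 0.8914.
Incident photons needed: 3.980×10⁻⁴ / 0.8914 = 4.465×10⁻⁴ mol.
Photon energy: hc/λ = 6.387×10⁻¹⁹ J; per mole, 3.846×10⁵ J mol⁻¹.
Energy required: 4.465×10⁻⁴ × 3.846×10⁵ = 171.7 J.
Time: 171.7 J / 0.292 W = 588 s.

t ≈ 588 s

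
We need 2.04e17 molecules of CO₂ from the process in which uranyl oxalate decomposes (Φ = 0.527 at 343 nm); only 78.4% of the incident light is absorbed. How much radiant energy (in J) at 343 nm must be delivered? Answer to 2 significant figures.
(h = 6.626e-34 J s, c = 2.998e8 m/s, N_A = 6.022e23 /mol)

0.29 J

Product: 2.04e17 / 6.022e23 = 3.388e-7 mol.
Photons that must be absorbed: 3.388e-7 / 0.527 = 6.429e-7 mol.
Incident photons needed: 6.429e-7 / 0.784 = 8.200e-7 mol.
Photon energy: hc/λ = 5.791e-19 J; per mole, 3.487e5 J mol⁻¹.
Energy required: 8.200e-7 × 3.487e5 = 0.29 J.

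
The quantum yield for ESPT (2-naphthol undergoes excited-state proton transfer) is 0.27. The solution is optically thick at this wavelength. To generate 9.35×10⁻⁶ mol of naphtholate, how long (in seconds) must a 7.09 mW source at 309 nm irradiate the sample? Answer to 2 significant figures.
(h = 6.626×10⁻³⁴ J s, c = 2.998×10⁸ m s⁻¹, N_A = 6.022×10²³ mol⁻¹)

t ≈ 1900 s

Photons that must be absorbed: 9.35×10⁻⁶ / 0.27 = 3.463×10⁻⁵ mol.
Photon energy: hc/λ = 6.429×10⁻¹⁹ J; per mole, 3.872×10⁵ J mol⁻¹.
Energy required: 3.463×10⁻⁵ × 3.872×10⁵ = 13.41 J.
Time: 13.41 J / 0.00709 W = 1900 s.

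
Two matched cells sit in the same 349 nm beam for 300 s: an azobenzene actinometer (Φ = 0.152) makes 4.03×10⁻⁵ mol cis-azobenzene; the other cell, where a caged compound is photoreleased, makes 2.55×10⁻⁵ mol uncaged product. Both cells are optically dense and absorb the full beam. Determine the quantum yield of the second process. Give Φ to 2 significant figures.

Photons absorbed by the actinometer: 4.03×10⁻⁵ / 0.152 = 2.651×10⁻⁴ mol.
Φ(unknown) = 2.55×10⁻⁵ / 2.651×10⁻⁴ = 0.096.

Φ = 0.096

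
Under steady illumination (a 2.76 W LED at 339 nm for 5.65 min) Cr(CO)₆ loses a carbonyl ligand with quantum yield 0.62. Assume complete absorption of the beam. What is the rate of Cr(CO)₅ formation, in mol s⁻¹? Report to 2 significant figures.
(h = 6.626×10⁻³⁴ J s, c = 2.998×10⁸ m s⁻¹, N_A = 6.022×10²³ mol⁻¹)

Photon energy at 339 nm: hc/λ = (6.626×10⁻³⁴)(2.998×10⁸)/(339×10⁻⁹) = 5.860×10⁻¹⁹ J.
Energy delivered: (2.76 W)(339 s) = 935.6 J.
Photons incident: 935.6 / 5.860×10⁻¹⁹ = 1.597×10²¹, i.e. 1.597×10²¹/6.022×10²³ = 0.002652 mol.
Product formed: 0.62 × 0.002652 = 0.001644 mol.
Rate: 0.001644 / 339 s = 4.8×10⁻⁶ mol s⁻¹.

4.8×10⁻⁶ mol s⁻¹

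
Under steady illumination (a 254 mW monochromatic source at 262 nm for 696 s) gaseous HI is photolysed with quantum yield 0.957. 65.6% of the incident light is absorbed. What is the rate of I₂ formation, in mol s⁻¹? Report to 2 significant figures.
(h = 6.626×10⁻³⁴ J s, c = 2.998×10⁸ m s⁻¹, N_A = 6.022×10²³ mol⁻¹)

Photon energy at 262 nm: hc/λ = (6.626×10⁻³⁴)(2.998×10⁸)/(262×10⁻⁹) = 7.582×10⁻¹⁹ J.
Energy delivered: (254 mW)(696 s) = 176.8 J.
Photons incident: 176.8 / 7.582×10⁻¹⁹ = 2.332×10²⁰, i.e. 2.332×10²⁰/6.022×10²³ = 3.872×10⁻⁴ mol.
Photons absorbed: 0.656 × 3.872×10⁻⁴ = 2.540×10⁻⁴ mol.
Product formed: 0.957 × 2.540×10⁻⁴ = 2.431×10⁻⁴ mol.
Rate: 2.431×10⁻⁴ / 696 s = 3.5×10⁻⁷ mol s⁻¹.

3.5×10⁻⁷ mol s⁻¹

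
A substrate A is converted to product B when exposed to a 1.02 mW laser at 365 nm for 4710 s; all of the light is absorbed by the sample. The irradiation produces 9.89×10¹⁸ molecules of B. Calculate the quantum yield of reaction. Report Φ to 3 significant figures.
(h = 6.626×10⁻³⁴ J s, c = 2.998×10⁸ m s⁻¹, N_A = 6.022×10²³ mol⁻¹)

Product: 9.89×10¹⁸ / 6.022×10²³ = 1.642×10⁻⁵ mol.
Photon energy at 365 nm: hc/λ = (6.626×10⁻³⁴)(2.998×10⁸)/(365×10⁻⁹) = 5.442×10⁻¹⁹ J.
Energy delivered: (1.02 mW)(4710 s) = 4.804 J.
Photons incident: 4.804 / 5.442×10⁻¹⁹ = 8.828×10¹⁸, i.e. 8.828×10¹⁸/6.022×10²³ = 1.466×10⁻⁵ mol.
Φ = 1.642×10⁻⁵ mol / 1.466×10⁻⁵ mol photons = 1.12.

Φ = 1.12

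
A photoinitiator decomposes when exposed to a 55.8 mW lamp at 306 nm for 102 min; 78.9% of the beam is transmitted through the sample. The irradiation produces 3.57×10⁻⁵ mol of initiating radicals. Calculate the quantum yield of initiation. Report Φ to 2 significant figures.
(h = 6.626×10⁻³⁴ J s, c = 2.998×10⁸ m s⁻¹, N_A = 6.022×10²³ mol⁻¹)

Photon energy at 306 nm: hc/λ = (6.626×10⁻³⁴)(2.998×10⁸)/(306×10⁻⁹) = 6.492×10⁻¹⁹ J.
Energy delivered: (55.8 mW)(6120 s) = 341.5 J.
Photons incident: 341.5 / 6.492×10⁻¹⁹ = 5.260×10²⁰, i.e. 5.260×10²⁰/6.022×10²³ = 8.735×10⁻⁴ mol.
Fraction absorbed: 1 − 78.9/100 = 0.2110.
Photons absorbed: 0.2110 × 8.735×10⁻⁴ = 1.843×10⁻⁴ mol.
Φ = 3.57×10⁻⁵ mol / 1.843×10⁻⁴ mol photons = 0.19.

Φ = 0.19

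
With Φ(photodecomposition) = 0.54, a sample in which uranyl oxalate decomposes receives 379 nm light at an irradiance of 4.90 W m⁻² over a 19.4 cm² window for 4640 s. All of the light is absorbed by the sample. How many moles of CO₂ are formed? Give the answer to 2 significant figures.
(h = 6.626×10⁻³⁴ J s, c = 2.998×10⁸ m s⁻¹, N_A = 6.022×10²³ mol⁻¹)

7.5×10⁻⁵ mol

Photon energy at 379 nm: hc/λ = (6.626×10⁻³⁴)(2.998×10⁸)/(379×10⁻⁹) = 5.241×10⁻¹⁹ J.
Energy delivered: (4.90 W m⁻²)(19.4×10⁻⁴ m²)(4640 s) = 44.11 J.
Photons incident: 44.11 / 5.241×10⁻¹⁹ = 8.416×10¹⁹, i.e. 8.416×10¹⁹/6.022×10²³ = 1.398×10⁻⁴ mol.
Product: Φ × n_abs = 0.54 × 1.398×10⁻⁴ = 7.549×10⁻⁵ mol.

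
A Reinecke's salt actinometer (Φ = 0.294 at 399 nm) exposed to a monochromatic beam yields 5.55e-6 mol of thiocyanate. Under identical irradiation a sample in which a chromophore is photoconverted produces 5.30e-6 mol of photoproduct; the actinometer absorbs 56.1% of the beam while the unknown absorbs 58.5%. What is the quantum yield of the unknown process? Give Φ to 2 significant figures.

Φ = 0.27

Photons absorbed by the actinometer: 5.55e-6 / 0.294 = 1.888e-5 mol.
Incident flux: 1.888e-5 / 0.561 = 3.365e-5 einstein.
Absorbed by unknown: 0.585 × 3.365e-5 = 1.969e-5 mol.
Φ(unknown) = 5.30e-6 / 1.969e-5 = 0.27.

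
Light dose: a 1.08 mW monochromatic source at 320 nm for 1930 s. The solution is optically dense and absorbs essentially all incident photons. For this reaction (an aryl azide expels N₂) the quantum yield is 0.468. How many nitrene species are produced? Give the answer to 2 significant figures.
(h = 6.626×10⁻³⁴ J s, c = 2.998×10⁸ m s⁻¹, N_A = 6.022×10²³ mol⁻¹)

Photon energy at 320 nm: hc/λ = (6.626×10⁻³⁴)(2.998×10⁸)/(320×10⁻⁹) = 6.208×10⁻¹⁹ J.
Energy delivered: (1.08 mW)(1930 s) = 2.084 J.
Photons incident: 2.084 / 6.208×10⁻¹⁹ = 3.357×10¹⁸, i.e. 3.357×10¹⁸/6.022×10²³ = 5.575×10⁻⁶ mol.
Product: Φ × n_abs = 0.468 × 5.575×10⁻⁶ = 2.609×10⁻⁶ mol.
As a count: 2.609×10⁻⁶ × 6.022×10²³ = 1.6×10¹⁸.

1.6×10¹⁸ species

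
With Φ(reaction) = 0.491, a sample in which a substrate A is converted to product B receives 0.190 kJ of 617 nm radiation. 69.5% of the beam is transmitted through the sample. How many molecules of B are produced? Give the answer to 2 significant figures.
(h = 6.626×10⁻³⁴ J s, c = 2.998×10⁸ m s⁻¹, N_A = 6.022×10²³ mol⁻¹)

8.8×10¹⁹ molecules

Photon energy at 617 nm: hc/λ = (6.626×10⁻³⁴)(2.998×10⁸)/(617×10⁻⁹) = 3.220×10⁻¹⁹ J.
Incident energy: 0.190 kJ = 190 J.
Photons incident: 190 / 3.220×10⁻¹⁹ = 5.901×10²⁰, i.e. 5.901×10²⁰/6.022×10²³ = 9.799×10⁻⁴ mol.
Fraction absorbed: 1 − 69.5/100 = 0.3050.
Photons absorbed: 0.3050 × 9.799×10⁻⁴ = 2.989×10⁻⁴ mol.
Product: Φ × n_abs = 0.491 × 2.989×10⁻⁴ = 1.468×10⁻⁴ mol.
As a count: 1.468×10⁻⁴ × 6.022×10²³ = 8.8×10¹⁹.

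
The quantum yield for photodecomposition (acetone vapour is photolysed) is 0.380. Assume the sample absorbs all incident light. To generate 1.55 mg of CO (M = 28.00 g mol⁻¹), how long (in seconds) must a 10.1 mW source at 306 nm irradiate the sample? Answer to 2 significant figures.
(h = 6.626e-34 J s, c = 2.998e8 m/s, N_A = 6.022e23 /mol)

Product: 1.55 mg / 28.00 g mol⁻¹ = 5.536e-5 mol.
Photons that must be absorbed: 5.536e-5 / 0.380 = 1.457e-4 mol.
Photon energy: hc/λ = 6.492e-19 J; per mole, 3.909e5 J mol⁻¹.
Energy required: 1.457e-4 × 3.909e5 = 56.95 J.
Time: 56.95 J / 0.0101 W = 5600 s.

t ≈ 5600 s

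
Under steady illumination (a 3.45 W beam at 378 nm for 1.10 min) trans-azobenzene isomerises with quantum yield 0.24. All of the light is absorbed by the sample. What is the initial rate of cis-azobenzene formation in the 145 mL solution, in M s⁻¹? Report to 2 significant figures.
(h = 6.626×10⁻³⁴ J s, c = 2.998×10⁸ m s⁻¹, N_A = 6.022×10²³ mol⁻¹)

1.8×10⁻⁵ M s⁻¹

Photon energy at 378 nm: hc/λ = (6.626×10⁻³⁴)(2.998×10⁸)/(378×10⁻⁹) = 5.255×10⁻¹⁹ J.
Energy delivered: (3.45 W)(66 s) = 227.7 J.
Photons incident: 227.7 / 5.255×10⁻¹⁹ = 4.333×10²⁰, i.e. 4.333×10²⁰/6.022×10²³ = 7.195×10⁻⁴ mol.
Product formed: 0.24 × 7.195×10⁻⁴ = 1.727×10⁻⁴ mol.
Rate: 1.727×10⁻⁴ mol / (66 s × 0.145 L) = 1.8×10⁻⁵ M s⁻¹.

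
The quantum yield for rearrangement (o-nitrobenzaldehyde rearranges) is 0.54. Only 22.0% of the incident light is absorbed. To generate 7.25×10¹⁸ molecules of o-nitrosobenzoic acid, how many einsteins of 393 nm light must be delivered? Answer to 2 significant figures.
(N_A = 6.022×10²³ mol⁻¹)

1.0×10⁻⁴ einstein

Product: 7.25×10¹⁸ / 6.022×10²³ = 1.204×10⁻⁵ mol.
Photons that must be absorbed: 1.204×10⁻⁵ / 0.54 = 2.230×10⁻⁵ mol.
Incident photons needed: 2.230×10⁻⁵ / 0.220 = 1.014×10⁻⁴ mol.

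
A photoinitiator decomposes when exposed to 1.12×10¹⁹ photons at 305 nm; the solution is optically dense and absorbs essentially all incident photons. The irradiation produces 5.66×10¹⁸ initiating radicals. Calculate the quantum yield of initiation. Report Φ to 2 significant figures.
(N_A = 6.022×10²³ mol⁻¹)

Product: 5.66×10¹⁸ / 6.022×10²³ = 9.399×10⁻⁶ mol.
Moles of photons: 1.12×10¹⁹ / 6.022×10²³ = 1.860×10⁻⁵ mol.
Φ = 9.399×10⁻⁶ mol / 1.860×10⁻⁵ mol photons = 0.51.

Φ = 0.51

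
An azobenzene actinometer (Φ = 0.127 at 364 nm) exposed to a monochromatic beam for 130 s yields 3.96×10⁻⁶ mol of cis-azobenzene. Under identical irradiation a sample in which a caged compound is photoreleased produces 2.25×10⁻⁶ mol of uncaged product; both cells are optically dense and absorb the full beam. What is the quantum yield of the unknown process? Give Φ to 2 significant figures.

Φ = 0.072

Photons absorbed by the actinometer: 3.96×10⁻⁶ / 0.127 = 3.118×10⁻⁵ mol.
Φ(unknown) = 2.25×10⁻⁶ / 3.118×10⁻⁵ = 0.072.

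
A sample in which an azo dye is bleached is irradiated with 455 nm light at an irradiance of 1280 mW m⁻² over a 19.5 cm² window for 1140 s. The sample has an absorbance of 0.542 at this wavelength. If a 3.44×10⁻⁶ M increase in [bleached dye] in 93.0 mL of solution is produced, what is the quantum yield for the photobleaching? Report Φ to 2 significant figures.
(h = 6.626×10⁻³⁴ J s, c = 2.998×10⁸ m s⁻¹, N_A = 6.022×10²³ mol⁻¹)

Φ = 0.041

Product: (3.44×10⁻⁶ M)(0.093 L) = 3.199×10⁻⁷ mol.
Photon energy at 455 nm: hc/λ = (6.626×10⁻³⁴)(2.998×10⁸)/(455×10⁻⁹) = 4.366×10⁻¹⁹ J.
Energy delivered: (1280 mW m⁻²)(19.5×10⁻⁴ m²)(1140 s) = 2.845 J.
Photons incident: 2.845 / 4.366×10⁻¹⁹ = 6.516×10¹⁸, i.e. 6.516×10¹⁸/6.022×10²³ = 1.082×10⁻⁵ mol.
Fraction absorbed: 1 − 10^(−0.542) = 0.7129.
Photons absorbed: 0.7129 × 1.082×10⁻⁵ = 7.714×10⁻⁶ mol.
Φ = 3.199×10⁻⁷ mol / 7.714×10⁻⁶ mol photons = 0.041.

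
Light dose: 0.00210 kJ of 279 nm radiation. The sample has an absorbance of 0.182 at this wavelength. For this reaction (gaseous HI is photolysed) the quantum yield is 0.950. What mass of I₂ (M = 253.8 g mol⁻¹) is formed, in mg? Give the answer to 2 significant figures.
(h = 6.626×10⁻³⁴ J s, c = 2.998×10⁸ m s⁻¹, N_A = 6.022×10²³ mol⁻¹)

Photon energy at 279 nm: hc/λ = (6.626×10⁻³⁴)(2.998×10⁸)/(279×10⁻⁹) = 7.120×10⁻¹⁹ J.
Incident energy: 0.00210 kJ = 2.10 J.
Photons incident: 2.10 / 7.120×10⁻¹⁹ = 2.949×10¹⁸, i.e. 2.949×10¹⁸/6.022×10²³ = 4.897×10⁻⁶ mol.
Fraction absorbed: 1 − 10^(−0.182) = 0.3423.
Photons absorbed: 0.3423 × 4.897×10⁻⁶ = 1.676×10⁻⁶ mol.
Product: Φ × n_abs = 0.950 × 1.676×10⁻⁶ = 1.592×10⁻⁶ mol.
Mass: 1.592×10⁻⁶ × 253.8 = 4.040×10⁻⁴ g = 0.40 mg.

0.40 mg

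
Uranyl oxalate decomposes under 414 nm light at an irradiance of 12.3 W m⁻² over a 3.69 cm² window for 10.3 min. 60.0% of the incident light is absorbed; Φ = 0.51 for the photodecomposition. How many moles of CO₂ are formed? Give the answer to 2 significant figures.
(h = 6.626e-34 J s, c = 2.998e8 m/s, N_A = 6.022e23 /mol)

Photon energy at 414 nm: hc/λ = (6.626e-34)(2.998e8)/(414e-9) = 4.798e-19 J.
Energy delivered: (12.3 W m⁻²)(3.69e-4 m²)(618 s) = 2.805 J.
Photons incident: 2.805 / 4.798e-19 = 5.846e18, i.e. 5.846e18/6.022e23 = 9.708e-6 mol.
Photons absorbed: 0.600 × 9.708e-6 = 5.825e-6 mol.
Product: Φ × n_abs = 0.51 × 5.825e-6 = 2.971e-6 mol.

3.0e-6 mol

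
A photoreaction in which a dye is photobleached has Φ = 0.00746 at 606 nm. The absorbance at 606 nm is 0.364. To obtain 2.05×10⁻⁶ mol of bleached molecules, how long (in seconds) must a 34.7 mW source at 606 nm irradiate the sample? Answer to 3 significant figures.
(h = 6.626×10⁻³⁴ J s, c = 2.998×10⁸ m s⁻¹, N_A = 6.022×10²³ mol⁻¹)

t ≈ 2750 s

Photons that must be absorbed: 2.05×10⁻⁶ / 0.00746 = 2.748×10⁻⁴ mol.
Fraction absorbed: 1 − 10^(−0.364) = 0.5675.
Incident photons needed: 2.748×10⁻⁴ / 0.5675 = 4.842×10⁻⁴ mol.
Photon energy: hc/λ = 3.278×10⁻¹⁹ J; per mole, 1.974×10⁵ J mol⁻¹.
Energy required: 4.842×10⁻⁴ × 1.974×10⁵ = 95.58 J.
Time: 95.58 J / 0.0347 W = 2750 s.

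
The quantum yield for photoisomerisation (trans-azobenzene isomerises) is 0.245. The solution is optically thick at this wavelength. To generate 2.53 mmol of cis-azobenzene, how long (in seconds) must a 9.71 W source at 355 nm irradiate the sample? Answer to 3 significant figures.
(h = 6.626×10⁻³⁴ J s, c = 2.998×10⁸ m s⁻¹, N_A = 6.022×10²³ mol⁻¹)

t ≈ 358 s

Product: 2.53 mmol = 0.00253 mol.
Photons that must be absorbed: 0.00253 / 0.245 = 0.01033 mol.
Photon energy: hc/λ = 5.596×10⁻¹⁹ J; per mole, 3.370×10⁵ J mol⁻¹.
Energy required: 0.01033 × 3.370×10⁵ = 3481 J.
Time: 3481 J / 9.71 W = 358 s.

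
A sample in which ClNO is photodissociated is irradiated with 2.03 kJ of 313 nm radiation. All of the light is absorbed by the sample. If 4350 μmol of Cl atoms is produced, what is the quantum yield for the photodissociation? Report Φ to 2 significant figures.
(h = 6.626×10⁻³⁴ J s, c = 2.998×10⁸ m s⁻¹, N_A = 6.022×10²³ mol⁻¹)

Product: 4350 μmol = 0.00435 mol.
Photon energy at 313 nm: hc/λ = (6.626×10⁻³⁴)(2.998×10⁸)/(313×10⁻⁹) = 6.347×10⁻¹⁹ J.
Incident energy: 2.03 kJ = 2030 J.
Photons incident: 2030 / 6.347×10⁻¹⁹ = 3.198×10²¹, i.e. 3.198×10²¹/6.022×10²³ = 0.005311 mol.
Φ = 0.00435 mol / 0.005311 mol photons = 0.82.

Φ = 0.82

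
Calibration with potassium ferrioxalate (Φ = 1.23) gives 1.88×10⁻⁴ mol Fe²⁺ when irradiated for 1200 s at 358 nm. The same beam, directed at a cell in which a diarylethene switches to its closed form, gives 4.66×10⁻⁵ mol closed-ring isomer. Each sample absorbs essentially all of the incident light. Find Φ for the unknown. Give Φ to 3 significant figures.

Photons absorbed by the actinometer: 1.88×10⁻⁴ / 1.23 = 1.528×10⁻⁴ mol.
Φ(unknown) = 4.66×10⁻⁵ / 1.528×10⁻⁴ = 0.305.

Φ = 0.305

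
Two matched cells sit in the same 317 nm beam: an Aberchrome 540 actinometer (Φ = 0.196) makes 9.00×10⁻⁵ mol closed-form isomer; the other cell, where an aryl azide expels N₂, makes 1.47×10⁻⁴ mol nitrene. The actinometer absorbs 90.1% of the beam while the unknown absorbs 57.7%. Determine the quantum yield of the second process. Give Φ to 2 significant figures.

Φ = 0.50

Photons absorbed by the actinometer: 9.00×10⁻⁵ / 0.196 = 4.592×10⁻⁴ mol.
Incident flux: 4.592×10⁻⁴ / 0.901 = 5.097×10⁻⁴ einstein.
Absorbed by unknown: 0.577 × 5.097×10⁻⁴ = 2.941×10⁻⁴ mol.
Φ(unknown) = 1.47×10⁻⁴ / 2.941×10⁻⁴ = 0.50.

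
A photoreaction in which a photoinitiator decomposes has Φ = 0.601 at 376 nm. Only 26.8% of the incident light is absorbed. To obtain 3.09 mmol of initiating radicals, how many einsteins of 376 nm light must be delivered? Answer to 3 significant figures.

Product: 3.09 mmol = 0.00309 mol.
Photons that must be absorbed: 0.00309 / 0.601 = 0.005141 mol.
Incident photons needed: 0.005141 / 0.268 = 0.01918 mol.

0.0192 einstein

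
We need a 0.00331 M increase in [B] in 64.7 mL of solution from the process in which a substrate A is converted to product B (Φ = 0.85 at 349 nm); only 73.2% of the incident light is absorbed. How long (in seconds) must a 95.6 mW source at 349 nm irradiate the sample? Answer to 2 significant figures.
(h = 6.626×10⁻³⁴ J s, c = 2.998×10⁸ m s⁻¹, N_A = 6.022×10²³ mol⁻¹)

Product: (0.00331 M)(0.0647 L) = 2.142×10⁻⁴ mol.
Photons that must be absorbed: 2.142×10⁻⁴ / 0.85 = 2.520×10⁻⁴ mol.
Incident photons needed: 2.520×10⁻⁴ / 0.732 = 3.443×10⁻⁴ mol.
Photon energy: hc/λ = 5.692×10⁻¹⁹ J; per mole, 3.428×10⁵ J mol⁻¹.
Energy required: 3.443×10⁻⁴ × 3.428×10⁵ = 118.0 J.
Time: 118.0 J / 0.0956 W = 1200 s.

t ≈ 1200 s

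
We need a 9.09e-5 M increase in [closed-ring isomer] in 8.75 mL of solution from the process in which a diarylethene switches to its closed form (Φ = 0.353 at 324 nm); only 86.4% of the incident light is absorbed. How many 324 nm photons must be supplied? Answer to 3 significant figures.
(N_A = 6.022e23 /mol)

1.57e18 photons

Product: (9.09e-5 M)(0.00875 L) = 7.954e-7 mol.
Photons that must be absorbed: 7.954e-7 / 0.353 = 2.253e-6 mol.
Incident photons needed: 2.253e-6 / 0.864 = 2.608e-6 mol.
Photon count: 2.608e-6 × 6.022e23 = 1.57e18.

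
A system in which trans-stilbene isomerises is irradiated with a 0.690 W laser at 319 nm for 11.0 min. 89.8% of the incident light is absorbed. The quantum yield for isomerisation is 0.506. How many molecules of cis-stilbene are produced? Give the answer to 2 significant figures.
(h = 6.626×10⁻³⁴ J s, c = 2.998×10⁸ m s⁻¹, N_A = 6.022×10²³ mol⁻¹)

3.3×10²⁰ molecules

Photon energy at 319 nm: hc/λ = (6.626×10⁻³⁴)(2.998×10⁸)/(319×10⁻⁹) = 6.227×10⁻¹⁹ J.
Energy delivered: (0.690 W)(660 s) = 455.4 J.
Photons incident: 455.4 / 6.227×10⁻¹⁹ = 7.313×10²⁰, i.e. 7.313×10²⁰/6.022×10²³ = 0.001214 mol.
Photons absorbed: 0.898 × 0.001214 = 0.001090 mol.
Product: Φ × n_abs = 0.506 × 0.001090 = 5.515×10⁻⁴ mol.
As a count: 5.515×10⁻⁴ × 6.022×10²³ = 3.3×10²⁰.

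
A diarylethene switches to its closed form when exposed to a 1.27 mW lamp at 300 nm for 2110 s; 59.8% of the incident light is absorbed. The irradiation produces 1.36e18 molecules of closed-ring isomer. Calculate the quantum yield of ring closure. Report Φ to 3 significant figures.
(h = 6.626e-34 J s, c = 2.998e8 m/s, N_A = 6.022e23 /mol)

Product: 1.36e18 / 6.022e23 = 2.258e-6 mol.
Photon energy at 300 nm: hc/λ = (6.626e-34)(2.998e8)/(300e-9) = 6.622e-19 J.
Energy delivered: (1.27 mW)(2110 s) = 2.680 J.
Photons incident: 2.680 / 6.622e-19 = 4.047e18, i.e. 4.047e18/6.022e23 = 6.720e-6 mol.
Photons absorbed: 0.598 × 6.720e-6 = 4.019e-6 mol.
Φ = 2.258e-6 mol / 4.019e-6 mol photons = 0.562.

Φ = 0.562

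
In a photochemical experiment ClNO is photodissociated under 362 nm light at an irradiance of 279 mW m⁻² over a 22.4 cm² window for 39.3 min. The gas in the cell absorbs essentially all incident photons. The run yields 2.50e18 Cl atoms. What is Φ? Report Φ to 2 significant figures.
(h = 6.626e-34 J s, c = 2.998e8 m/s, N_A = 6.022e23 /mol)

Product: 2.50e18 / 6.022e23 = 4.151e-6 mol.
Photon energy at 362 nm: hc/λ = (6.626e-34)(2.998e8)/(362e-9) = 5.487e-19 J.
Energy delivered: (279 mW m⁻²)(22.4e-4 m²)(2358 s) = 1.474 J.
Photons incident: 1.474 / 5.487e-19 = 2.686e18, i.e. 2.686e18/6.022e23 = 4.460e-6 mol.
Φ = 4.151e-6 mol / 4.460e-6 mol photons = 0.93.

Φ = 0.93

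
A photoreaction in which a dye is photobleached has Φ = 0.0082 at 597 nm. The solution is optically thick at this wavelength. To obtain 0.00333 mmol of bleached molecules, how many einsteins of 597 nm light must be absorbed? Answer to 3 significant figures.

Product: 0.00333 mmol = 3.33e-6 mol.
Photons that must be absorbed: 3.33e-6 / 0.0082 = 4.061e-4 mol.

4.06e-4 einstein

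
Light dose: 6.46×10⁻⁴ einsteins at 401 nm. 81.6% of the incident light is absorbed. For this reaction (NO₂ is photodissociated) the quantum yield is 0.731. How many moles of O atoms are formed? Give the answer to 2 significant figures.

3.9×10⁻⁴ mol

Photons absorbed: 0.816 × 6.46×10⁻⁴ = 5.271×10⁻⁴ mol.
Product: Φ × n_abs = 0.731 × 5.271×10⁻⁴ = 3.853×10⁻⁴ mol.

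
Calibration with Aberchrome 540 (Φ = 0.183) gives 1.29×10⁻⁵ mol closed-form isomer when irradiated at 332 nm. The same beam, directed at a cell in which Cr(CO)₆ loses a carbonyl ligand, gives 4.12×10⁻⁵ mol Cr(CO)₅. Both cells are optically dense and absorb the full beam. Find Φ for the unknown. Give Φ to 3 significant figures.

Φ = 0.584

Photons absorbed by the actinometer: 1.29×10⁻⁵ / 0.183 = 7.049×10⁻⁵ mol.
Φ(unknown) = 4.12×10⁻⁵ / 7.049×10⁻⁵ = 0.584.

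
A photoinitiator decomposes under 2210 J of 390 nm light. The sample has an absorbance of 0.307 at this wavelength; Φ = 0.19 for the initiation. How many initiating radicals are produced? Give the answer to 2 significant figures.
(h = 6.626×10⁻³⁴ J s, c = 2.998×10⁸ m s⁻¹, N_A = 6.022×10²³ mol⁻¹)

4.2×10²⁰ initiating radicals

Photon energy at 390 nm: hc/λ = (6.626×10⁻³⁴)(2.998×10⁸)/(390×10⁻⁹) = 5.094×10⁻¹⁹ J.
Photons incident: 2210 / 5.094×10⁻¹⁹ = 4.338×10²¹, i.e. 4.338×10²¹/6.022×10²³ = 0.007204 mol.
Fraction absorbed: 1 − 10^(−0.307) = 0.5068.
Photons absorbed: 0.5068 × 0.007204 = 0.003651 mol.
Product: Φ × n_abs = 0.19 × 0.003651 = 6.937×10⁻⁴ mol.
As a count: 6.937×10⁻⁴ × 6.022×10²³ = 4.2×10²⁰.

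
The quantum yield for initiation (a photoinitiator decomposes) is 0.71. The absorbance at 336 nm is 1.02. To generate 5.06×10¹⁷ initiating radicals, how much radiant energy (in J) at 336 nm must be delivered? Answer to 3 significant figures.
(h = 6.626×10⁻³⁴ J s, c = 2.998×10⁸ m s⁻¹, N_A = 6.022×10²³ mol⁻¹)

0.466 J

Product: 5.06×10¹⁷ / 6.022×10²³ = 8.403×10⁻⁷ mol.
Photons that must be absorbed: 8.403×10⁻⁷ / 0.71 = 1.184×10⁻⁶ mol.
Fraction absorbed: 1 − 10^(−1.02) = 0.9045.
Incident photons needed: 1.184×10⁻⁶ / 0.9045 = 1.309×10⁻⁶ mol.
Photon energy: hc/λ = 5.912×10⁻¹⁹ J; per mole, 3.560×10⁵ J mol⁻¹.
Energy required: 1.309×10⁻⁶ × 3.560×10⁵ = 0.466 J.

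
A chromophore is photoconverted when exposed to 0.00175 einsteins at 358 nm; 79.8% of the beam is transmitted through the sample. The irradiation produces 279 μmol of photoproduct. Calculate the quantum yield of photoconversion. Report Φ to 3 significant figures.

Φ = 0.789

Product: 279 μmol = 2.79×10⁻⁴ mol.
Fraction absorbed: 1 − 79.8/100 = 0.2020.
Photons absorbed: 0.2020 × 0.00175 = 3.535×10⁻⁴ mol.
Φ = 2.79×10⁻⁴ mol / 3.535×10⁻⁴ mol photons = 0.789.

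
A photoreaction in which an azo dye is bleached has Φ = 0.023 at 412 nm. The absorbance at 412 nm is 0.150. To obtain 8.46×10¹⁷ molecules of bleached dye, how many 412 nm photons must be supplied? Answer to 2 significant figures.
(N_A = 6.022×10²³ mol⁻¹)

1.3×10²⁰ photons

Product: 8.46×10¹⁷ / 6.022×10²³ = 1.405×10⁻⁶ mol.
Photons that must be absorbed: 1.405×10⁻⁶ / 0.023 = 6.109×10⁻⁵ mol.
Fraction absorbed: 1 − 10^(−0.150) = 0.2921.
Incident photons needed: 6.109×10⁻⁵ / 0.2921 = 2.091×10⁻⁴ mol.
Photon count: 2.091×10⁻⁴ × 6.022×10²³ = 1.3×10²⁰.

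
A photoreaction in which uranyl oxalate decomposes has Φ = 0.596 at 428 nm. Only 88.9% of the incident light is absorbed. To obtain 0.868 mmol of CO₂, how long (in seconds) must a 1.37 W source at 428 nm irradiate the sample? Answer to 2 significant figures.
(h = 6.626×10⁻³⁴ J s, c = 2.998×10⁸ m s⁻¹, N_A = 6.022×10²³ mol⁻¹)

t ≈ 330 s

Product: 0.868 mmol = 8.68×10⁻⁴ mol.
Photons that must be absorbed: 8.68×10⁻⁴ / 0.596 = 0.001456 mol.
Incident photons needed: 0.001456 / 0.889 = 0.001638 mol.
Photon energy: hc/λ = 4.641×10⁻¹⁹ J; per mole, 2.795×10⁵ J mol⁻¹.
Energy required: 0.001638 × 2.795×10⁵ = 457.8 J.
Time: 457.8 J / 1.37 W = 330 s.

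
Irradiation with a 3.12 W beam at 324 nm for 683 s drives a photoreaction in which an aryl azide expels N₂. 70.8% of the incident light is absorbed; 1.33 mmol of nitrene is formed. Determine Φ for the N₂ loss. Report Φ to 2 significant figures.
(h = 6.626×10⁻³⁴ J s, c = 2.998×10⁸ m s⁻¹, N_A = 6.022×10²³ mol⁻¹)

Product: 1.33 mmol = 0.00133 mol.
Photon energy at 324 nm: hc/λ = (6.626×10⁻³⁴)(2.998×10⁸)/(324×10⁻⁹) = 6.131×10⁻¹⁹ J.
Energy delivered: (3.12 W)(683 s) = 2131 J.
Photons incident: 2131 / 6.131×10⁻¹⁹ = 3.476×10²¹, i.e. 3.476×10²¹/6.022×10²³ = 0.005772 mol.
Photons absorbed: 0.708 × 0.005772 = 0.004087 mol.
Φ = 0.00133 mol / 0.004087 mol photons = 0.33.

Φ = 0.33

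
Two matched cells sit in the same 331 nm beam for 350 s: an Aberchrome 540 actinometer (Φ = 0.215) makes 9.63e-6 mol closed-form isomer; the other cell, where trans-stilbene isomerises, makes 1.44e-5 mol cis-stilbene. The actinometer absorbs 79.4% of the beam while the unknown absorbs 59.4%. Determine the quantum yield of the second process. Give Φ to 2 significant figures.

Φ = 0.43

Photons absorbed by the actinometer: 9.63e-6 / 0.215 = 4.479e-5 mol.
Incident flux: 4.479e-5 / 0.794 = 5.641e-5 einstein.
Absorbed by unknown: 0.594 × 5.641e-5 = 3.351e-5 mol.
Φ(unknown) = 1.44e-5 / 3.351e-5 = 0.43.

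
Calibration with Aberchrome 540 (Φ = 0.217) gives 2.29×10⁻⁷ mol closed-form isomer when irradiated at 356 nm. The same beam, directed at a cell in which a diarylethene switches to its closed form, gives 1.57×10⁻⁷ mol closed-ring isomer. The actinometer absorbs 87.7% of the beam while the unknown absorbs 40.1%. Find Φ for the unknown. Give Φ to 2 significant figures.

Photons absorbed by the actinometer: 2.29×10⁻⁷ / 0.217 = 1.055×10⁻⁶ mol.
Incident flux: 1.055×10⁻⁶ / 0.877 = 1.203×10⁻⁶ einstein.
Absorbed by unknown: 0.401 × 1.203×10⁻⁶ = 4.824×10⁻⁷ mol.
Φ(unknown) = 1.57×10⁻⁷ / 4.824×10⁻⁷ = 0.33.

Φ = 0.33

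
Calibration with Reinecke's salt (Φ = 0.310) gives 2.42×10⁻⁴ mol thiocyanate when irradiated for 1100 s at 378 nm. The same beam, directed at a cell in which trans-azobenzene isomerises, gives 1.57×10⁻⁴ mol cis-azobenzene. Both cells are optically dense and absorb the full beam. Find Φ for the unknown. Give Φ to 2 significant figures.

Photons absorbed by the actinometer: 2.42×10⁻⁴ / 0.310 = 7.806×10⁻⁴ mol.
Φ(unknown) = 1.57×10⁻⁴ / 7.806×10⁻⁴ = 0.20.

Φ = 0.20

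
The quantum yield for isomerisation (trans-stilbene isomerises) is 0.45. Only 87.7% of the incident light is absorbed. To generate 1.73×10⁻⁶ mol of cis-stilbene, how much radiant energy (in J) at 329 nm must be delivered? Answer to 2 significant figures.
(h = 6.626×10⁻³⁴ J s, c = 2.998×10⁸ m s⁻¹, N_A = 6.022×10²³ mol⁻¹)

Photons that must be absorbed: 1.73×10⁻⁶ / 0.45 = 3.844×10⁻⁶ mol.
Incident photons needed: 3.844×10⁻⁶ / 0.877 = 4.383×10⁻⁶ mol.
Photon energy: hc/λ = 6.038×10⁻¹⁹ J; per mole, 3.636×10⁵ J mol⁻¹.
Energy required: 4.383×10⁻⁶ × 3.636×10⁵ = 1.6 J.

1.6 J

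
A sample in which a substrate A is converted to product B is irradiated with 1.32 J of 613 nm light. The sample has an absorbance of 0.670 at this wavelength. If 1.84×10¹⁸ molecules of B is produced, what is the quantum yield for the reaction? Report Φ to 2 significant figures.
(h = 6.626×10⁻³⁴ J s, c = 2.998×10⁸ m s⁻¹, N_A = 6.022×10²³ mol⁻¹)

Φ = 0.57

Product: 1.84×10¹⁸ / 6.022×10²³ = 3.055×10⁻⁶ mol.
Photon energy at 613 nm: hc/λ = (6.626×10⁻³⁴)(2.998×10⁸)/(613×10⁻⁹) = 3.241×10⁻¹⁹ J.
Photons incident: 1.32 / 3.241×10⁻¹⁹ = 4.073×10¹⁸, i.e. 4.073×10¹⁸/6.022×10²³ = 6.764×10⁻⁶ mol.
Fraction absorbed: 1 − 10^(−0.670) = 0.7862.
Photons absorbed: 0.7862 × 6.764×10⁻⁶ = 5.318×10⁻⁶ mol.
Φ = 3.055×10⁻⁶ mol / 5.318×10⁻⁶ mol photons = 0.57.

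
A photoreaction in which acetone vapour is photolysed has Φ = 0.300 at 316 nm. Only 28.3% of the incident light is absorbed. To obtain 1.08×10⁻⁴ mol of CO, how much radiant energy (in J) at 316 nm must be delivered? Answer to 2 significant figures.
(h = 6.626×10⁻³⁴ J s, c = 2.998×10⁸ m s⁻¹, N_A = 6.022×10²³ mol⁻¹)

Photons that must be absorbed: 1.08×10⁻⁴ / 0.300 = 3.600×10⁻⁴ mol.
Incident photons needed: 3.600×10⁻⁴ / 0.283 = 0.001272 mol.
Photon energy: hc/λ = 6.286×10⁻¹⁹ J; per mole, 3.785×10⁵ J mol⁻¹.
Energy required: 0.001272 × 3.785×10⁵ = 480 J.

480 J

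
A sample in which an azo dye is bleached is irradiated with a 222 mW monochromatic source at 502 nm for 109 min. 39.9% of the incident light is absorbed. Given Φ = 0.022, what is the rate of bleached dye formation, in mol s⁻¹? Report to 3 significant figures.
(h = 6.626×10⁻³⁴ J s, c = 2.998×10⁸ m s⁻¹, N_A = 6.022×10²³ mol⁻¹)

8.18×10⁻⁹ mol s⁻¹

Photon energy at 502 nm: hc/λ = (6.626×10⁻³⁴)(2.998×10⁸)/(502×10⁻⁹) = 3.957×10⁻¹⁹ J.
Energy delivered: (222 mW)(6540 s) = 1452 J.
Photons incident: 1452 / 3.957×10⁻¹⁹ = 3.669×10²¹, i.e. 3.669×10²¹/6.022×10²³ = 0.006093 mol.
Photons absorbed: 0.399 × 0.006093 = 0.002431 mol.
Product formed: 0.022 × 0.002431 = 5.348×10⁻⁵ mol.
Rate: 5.348×10⁻⁵ / 6540 s = 8.18×10⁻⁹ mol s⁻¹.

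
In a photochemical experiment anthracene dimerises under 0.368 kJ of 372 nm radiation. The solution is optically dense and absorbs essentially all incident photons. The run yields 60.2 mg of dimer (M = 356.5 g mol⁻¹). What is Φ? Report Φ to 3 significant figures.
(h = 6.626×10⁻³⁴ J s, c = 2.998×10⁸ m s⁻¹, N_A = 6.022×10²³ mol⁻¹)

Φ = 0.148

Product: 60.2 mg / 356.5 g mol⁻¹ = 1.689×10⁻⁴ mol.
Photon energy at 372 nm: hc/λ = (6.626×10⁻³⁴)(2.998×10⁸)/(372×10⁻⁹) = 5.340×10⁻¹⁹ J.
Incident energy: 0.368 kJ = 368 J.
Photons incident: 368 / 5.340×10⁻¹⁹ = 6.891×10²⁰, i.e. 6.891×10²⁰/6.022×10²³ = 0.001144 mol.
Φ = 1.689×10⁻⁴ mol / 0.001144 mol photons = 0.148.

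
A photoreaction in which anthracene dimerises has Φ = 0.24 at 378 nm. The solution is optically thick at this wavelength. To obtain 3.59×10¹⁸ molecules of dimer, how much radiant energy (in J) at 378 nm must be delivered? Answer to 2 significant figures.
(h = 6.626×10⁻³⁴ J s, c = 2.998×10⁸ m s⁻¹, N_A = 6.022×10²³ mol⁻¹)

Product: 3.59×10¹⁸ / 6.022×10²³ = 5.961×10⁻⁶ mol.
Photons that must be absorbed: 5.961×10⁻⁶ / 0.24 = 2.484×10⁻⁵ mol.
Photon energy: hc/λ = 5.255×10⁻¹⁹ J; per mole, 3.165×10⁵ J mol⁻¹.
Energy required: 2.484×10⁻⁵ × 3.165×10⁵ = 7.9 J.

7.9 J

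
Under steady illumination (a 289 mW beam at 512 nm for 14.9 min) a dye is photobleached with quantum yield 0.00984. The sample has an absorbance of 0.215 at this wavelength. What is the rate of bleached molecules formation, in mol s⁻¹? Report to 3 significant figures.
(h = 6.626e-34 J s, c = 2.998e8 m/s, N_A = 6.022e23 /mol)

4.75e-9 mol s⁻¹

Photon energy at 512 nm: hc/λ = (6.626e-34)(2.998e8)/(512e-9) = 3.880e-19 J.
Energy delivered: (289 mW)(894 s) = 258.4 J.
Photons incident: 258.4 / 3.880e-19 = 6.660e20, i.e. 6.660e20/6.022e23 = 0.001106 mol.
Fraction absorbed: 1 − 10^(−0.215) = 0.3905.
Photons absorbed: 0.3905 × 0.001106 = 4.319e-4 mol.
Product formed: 0.00984 × 4.319e-4 = 4.250e-6 mol.
Rate: 4.250e-6 / 894 s = 4.75e-9 mol s⁻¹.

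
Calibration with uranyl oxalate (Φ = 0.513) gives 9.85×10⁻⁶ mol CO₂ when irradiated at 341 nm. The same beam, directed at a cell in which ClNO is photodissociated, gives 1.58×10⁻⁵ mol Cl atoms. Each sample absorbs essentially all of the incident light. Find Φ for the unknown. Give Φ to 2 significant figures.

Φ = 0.82

Photons absorbed by the actinometer: 9.85×10⁻⁶ / 0.513 = 1.920×10⁻⁵ mol.
Φ(unknown) = 1.58×10⁻⁵ / 1.920×10⁻⁵ = 0.82.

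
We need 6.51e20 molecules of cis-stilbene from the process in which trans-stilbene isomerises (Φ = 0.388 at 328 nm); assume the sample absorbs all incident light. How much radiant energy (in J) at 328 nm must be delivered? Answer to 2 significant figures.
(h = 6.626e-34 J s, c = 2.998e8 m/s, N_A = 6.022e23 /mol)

1000 J

Product: 6.51e20 / 6.022e23 = 0.001081 mol.
Photons that must be absorbed: 0.001081 / 0.388 = 0.002786 mol.
Photon energy: hc/λ = 6.056e-19 J; per mole, 3.647e5 J mol⁻¹.
Energy required: 0.002786 × 3.647e5 = 1000 J.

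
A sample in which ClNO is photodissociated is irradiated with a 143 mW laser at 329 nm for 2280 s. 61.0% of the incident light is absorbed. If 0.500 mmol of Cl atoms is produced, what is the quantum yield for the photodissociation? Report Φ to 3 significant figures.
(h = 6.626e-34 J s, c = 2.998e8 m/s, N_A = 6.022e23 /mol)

Product: 0.500 mmol = 5.00e-4 mol.
Photon energy at 329 nm: hc/λ = (6.626e-34)(2.998e8)/(329e-9) = 6.038e-19 J.
Energy delivered: (143 mW)(2280 s) = 326.0 J.
Photons incident: 326.0 / 6.038e-19 = 5.399e20, i.e. 5.399e20/6.022e23 = 8.965e-4 mol.
Photons absorbed: 0.610 × 8.965e-4 = 5.469e-4 mol.
Φ = 5.00e-4 mol / 5.469e-4 mol photons = 0.914.

Φ = 0.914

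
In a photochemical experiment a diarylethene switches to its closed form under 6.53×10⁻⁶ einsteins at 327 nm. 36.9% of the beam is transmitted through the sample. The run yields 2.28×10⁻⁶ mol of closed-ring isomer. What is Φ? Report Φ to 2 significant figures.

Φ = 0.55

Fraction absorbed: 1 − 36.9/100 = 0.6310.
Photons absorbed: 0.6310 × 6.53×10⁻⁶ = 4.120×10⁻⁶ mol.
Φ = 2.28×10⁻⁶ mol / 4.120×10⁻⁶ mol photons = 0.55.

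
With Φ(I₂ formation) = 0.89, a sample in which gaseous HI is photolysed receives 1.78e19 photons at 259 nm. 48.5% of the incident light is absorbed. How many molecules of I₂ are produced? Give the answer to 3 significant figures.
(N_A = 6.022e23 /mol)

Moles of photons: 1.78e19 / 6.022e23 = 2.956e-5 mol.
Photons absorbed: 0.485 × 2.956e-5 = 1.434e-5 mol.
Product: Φ × n_abs = 0.89 × 1.434e-5 = 1.276e-5 mol.
As a count: 1.276e-5 × 6.022e23 = 7.68e18.

7.68e18 molecules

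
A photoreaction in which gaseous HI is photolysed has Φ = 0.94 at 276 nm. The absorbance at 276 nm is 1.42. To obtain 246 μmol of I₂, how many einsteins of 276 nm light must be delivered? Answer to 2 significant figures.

2.7e-4 einstein

Product: 246 μmol = 2.46e-4 mol.
Photons that must be absorbed: 2.46e-4 / 0.94 = 2.617e-4 mol.
Fraction absorbed: 1 − 10^(−1.42) = 0.9620.
Incident photons needed: 2.617e-4 / 0.9620 = 2.720e-4 mol.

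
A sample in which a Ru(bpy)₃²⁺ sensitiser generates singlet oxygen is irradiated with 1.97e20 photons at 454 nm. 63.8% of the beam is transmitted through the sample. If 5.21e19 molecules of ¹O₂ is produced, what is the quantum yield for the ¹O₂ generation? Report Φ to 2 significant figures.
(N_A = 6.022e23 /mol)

Φ = 0.73

Product: 5.21e19 / 6.022e23 = 8.652e-5 mol.
Moles of photons: 1.97e20 / 6.022e23 = 3.271e-4 mol.
Fraction absorbed: 1 − 63.8/100 = 0.3620.
Photons absorbed: 0.3620 × 3.271e-4 = 1.184e-4 mol.
Φ = 8.652e-5 mol / 1.184e-4 mol photons = 0.73.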